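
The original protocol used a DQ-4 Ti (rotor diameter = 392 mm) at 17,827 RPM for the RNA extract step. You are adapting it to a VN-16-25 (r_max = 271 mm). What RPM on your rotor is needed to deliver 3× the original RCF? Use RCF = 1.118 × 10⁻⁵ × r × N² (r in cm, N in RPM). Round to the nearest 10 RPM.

Original rotor: r = 392 mm / 2 = 196 mm = 19.6 cm
RCF_original = 1.118 × 10⁻⁵ × 19.6 × (17827)² = 1.118 × 10⁻⁵ × 19.6 × 317,801,929 ≈ 69,639.3 × g
Target RCF = 3 × 69,639.3 ≈ 208,917.9 × g
Your rotor: r = 271 mm = 27.1 cm
208,917.9 = 1.118 × 10⁻⁵ × 27.1 × N²
N² = 208,917.9 / (30.2978 × 10⁻⁵) = 689,548,086
N ≈ √689,548,086 ≈ 26,259.2

26260 RPM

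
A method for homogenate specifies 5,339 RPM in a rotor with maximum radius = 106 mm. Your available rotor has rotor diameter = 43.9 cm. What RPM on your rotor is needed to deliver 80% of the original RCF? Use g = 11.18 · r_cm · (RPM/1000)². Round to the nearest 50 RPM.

≈ 3300 RPM

Original rotor: r = 106 mm = 10.6 cm
RCF_original = 11.18 × 10.6 × (5.339)² = 11.18 × 10.6 × 28.504921 ≈ 3,378.1 × g
Target RCF = 0.8 × 3,378.1 ≈ 2,702.5 × g
Your rotor: r = 43.9 / 2 = 21.95 cm
2,702.5 = 11.18 × 21.95 × (N/1000)²
(N/1000)² = 2,702.5 / 245.401 = 11.01259
N = 1000 × √11.01259 ≈ 3,318.5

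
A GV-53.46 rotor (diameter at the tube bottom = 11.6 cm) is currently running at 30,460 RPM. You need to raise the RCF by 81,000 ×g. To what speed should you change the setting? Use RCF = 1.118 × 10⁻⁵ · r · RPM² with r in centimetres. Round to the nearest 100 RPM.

≈ 46700 RPM

r = 11.6 / 2 = 5.8 cm
Current RCF = 1.118 × 10⁻⁵ × 5.8 × (30460)² = 1.118 × 10⁻⁵ × 5.8 × 927,811,600 ≈ 60,163 × g
Target RCF = 60,163 + 81,000 = 141,163 × g
N² = 141,163 / (6.4844 × 10⁻⁵) = 2,176,963,173
N ≈ √2,176,963,173 ≈ 46,657.9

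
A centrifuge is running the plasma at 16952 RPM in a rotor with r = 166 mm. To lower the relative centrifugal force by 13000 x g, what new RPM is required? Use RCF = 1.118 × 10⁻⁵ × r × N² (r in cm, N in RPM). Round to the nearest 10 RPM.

r = 166 mm = 16.6 cm
Current RCF = 1.118 × 10⁻⁵ × 16.6 × (16952)² = 1.118 × 10⁻⁵ × 16.6 × 287,370,304 ≈ 53,332.5 × g
Target RCF = 53,332.5 − 13,000 = 40,332.5 × g
N² = 40,332.5 / (18.5588 × 10⁻⁵) = 217,322,779
N ≈ √217,322,779 ≈ 14,741.9

14740 RPM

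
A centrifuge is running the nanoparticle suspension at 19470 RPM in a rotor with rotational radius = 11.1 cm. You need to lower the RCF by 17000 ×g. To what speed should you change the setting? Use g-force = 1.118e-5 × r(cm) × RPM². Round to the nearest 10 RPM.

Current RCF = 1.118 × 10⁻⁵ × 11.1 × (19470)² = 1.118 × 10⁻⁵ × 11.1 × 379,080,900 ≈ 47,043.2 × g
Target RCF = 47,043.2 − 17,000 = 30,043.2 × g
N² = 30,043.2 / (12.4098 × 10⁻⁵) = 242,092,540
N ≈ √242,092,540 ≈ 15,559.3

N₂ ≈ 15560 RPM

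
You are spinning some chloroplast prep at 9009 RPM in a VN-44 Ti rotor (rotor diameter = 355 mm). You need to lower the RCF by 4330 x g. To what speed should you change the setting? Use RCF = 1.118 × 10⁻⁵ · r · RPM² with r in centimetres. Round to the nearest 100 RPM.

r = 355 mm / 2 = 177.5 mm = 17.75 cm
Current RCF = 1.118 × 10⁻⁵ × 17.75 × (9009)² = 1.118 × 10⁻⁵ × 17.75 × 81,162,081 ≈ 16,106.2 × g
Target RCF = 16,106.2 − 4,330 = 11,776.2 × g
N² = 11,776.2 / (19.8445 × 10⁻⁵) = 59,342,387
N ≈ √59,342,387 ≈ 7,703.4

7700 RPM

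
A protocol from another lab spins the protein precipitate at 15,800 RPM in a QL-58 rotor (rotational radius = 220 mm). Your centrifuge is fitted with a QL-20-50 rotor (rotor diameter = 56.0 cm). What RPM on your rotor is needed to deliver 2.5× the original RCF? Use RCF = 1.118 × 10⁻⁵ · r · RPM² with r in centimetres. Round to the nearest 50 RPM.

≈ 22150 RPM

Original rotor: r = 220 mm = 22.0 cm
RCF = 1.118 × 10⁻⁵ × r × N²
RCF_original = 1.118 × 10⁻⁵ × 22 × (15800)² = 1.118 × 10⁻⁵ × 22 × 249,640,000 ≈ 61,401.5 × g
Target RCF = 2.5 × 61,401.5 ≈ 153,503.8 × g
Your rotor: r = 56.0 / 2 = 28 cm
153,503.8 = 1.118 × 10⁻⁵ × 28 × N²
N² = 153,503.8 / (31.304 × 10⁻⁵) = 490,364,810
N ≈ √490,364,810 ≈ 22,144.2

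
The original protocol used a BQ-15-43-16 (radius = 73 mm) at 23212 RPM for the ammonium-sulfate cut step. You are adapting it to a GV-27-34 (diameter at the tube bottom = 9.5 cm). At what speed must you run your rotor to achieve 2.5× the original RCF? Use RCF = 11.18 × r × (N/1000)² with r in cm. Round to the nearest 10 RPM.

45500 RPM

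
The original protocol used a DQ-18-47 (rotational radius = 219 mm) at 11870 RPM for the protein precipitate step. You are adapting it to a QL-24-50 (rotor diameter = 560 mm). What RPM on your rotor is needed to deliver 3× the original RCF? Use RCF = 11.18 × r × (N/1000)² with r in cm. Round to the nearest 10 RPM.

≈ 18180 RPM

Original rotor: r = 219 mm = 21.9 cm
RCF = 11.18 × r × (N/1000)²
RCF_original = 11.18 × 21.9 × (11.87)² = 11.18 × 21.9 × 140.8969 ≈ 34,497.5 × g
Target RCF = 3 × 34,497.5 ≈ 103,492.5 × g
Your rotor: r = 560 mm / 2 = 280 mm = 28 cm
103,492.5 = 11.18 × 28 × (N/1000)²
(N/1000)² = 103,492.5 / 313.04 = 330.6047
N = 1000 × √330.6047 ≈ 18,182.5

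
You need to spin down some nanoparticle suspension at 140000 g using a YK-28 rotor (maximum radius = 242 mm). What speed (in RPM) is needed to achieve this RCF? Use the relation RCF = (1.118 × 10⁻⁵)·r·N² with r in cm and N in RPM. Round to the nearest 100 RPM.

≈ 22700 RPM

r = 242 mm = 24.2 cm
140,000 = 1.118 × 10⁻⁵ × 24.2 × N²
N² = 140,000 / (27.0556 × 10⁻⁵) = 517,452,949
N ≈ √517,452,949 ≈ 22,747.6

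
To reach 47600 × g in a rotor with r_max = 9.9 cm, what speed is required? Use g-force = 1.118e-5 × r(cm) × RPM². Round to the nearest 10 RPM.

N ≈ 20740 RPM

RCF = 1.118 × 10⁻⁵ × r × N²
47,600 = 1.118 × 10⁻⁵ × 9.9 × N²
N² = 47,600 / (11.0682 × 10⁻⁵) = 430,060,895
N ≈ √430,060,895 ≈ 20,737.9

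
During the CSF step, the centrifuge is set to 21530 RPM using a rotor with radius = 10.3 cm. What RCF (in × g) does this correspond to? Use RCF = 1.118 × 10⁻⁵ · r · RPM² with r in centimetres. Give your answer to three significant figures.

RCF = 1.118 × 10⁻⁵ × 10.3 × (21530)² = 1.118 × 10⁻⁵ × 10.3 × 463,540,900 ≈ 53,378.6 × g

≈ 53400 × g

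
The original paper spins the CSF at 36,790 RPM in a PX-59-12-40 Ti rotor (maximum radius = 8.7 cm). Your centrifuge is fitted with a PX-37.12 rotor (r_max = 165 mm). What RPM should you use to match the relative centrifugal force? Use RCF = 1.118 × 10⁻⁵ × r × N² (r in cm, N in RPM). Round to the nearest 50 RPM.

≈ 26700 RPM

RCF = 1.118 × 10⁻⁵ × r × N²
RCF_original = 1.118 × 10⁻⁵ × 8.7 × (36790)² = 1.118 × 10⁻⁵ × 8.7 × 1,353,504,100 ≈ 131,649.9 × g
Your rotor: r = 165 mm = 16.5 cm
131,649.9 = 1.118 × 10⁻⁵ × 16.5 × N²
N² = 131,649.9 / (18.447 × 10⁻⁵) = 713,665,637
N ≈ √713,665,637 ≈ 26,714.5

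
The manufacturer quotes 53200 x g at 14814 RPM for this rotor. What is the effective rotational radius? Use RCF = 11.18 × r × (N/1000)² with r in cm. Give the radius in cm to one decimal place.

53200 = 11.18 × r × (14.814)²
r = 53200 / (11.18 × 219.454596) = 53200 / 2453.502 ≈ 21.683 cm

r ≈ 21.7 cm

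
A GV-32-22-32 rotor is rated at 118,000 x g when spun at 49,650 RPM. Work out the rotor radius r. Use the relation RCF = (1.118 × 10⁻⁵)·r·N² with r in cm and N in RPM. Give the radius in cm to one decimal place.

118000 = 1.118 × 10⁻⁵ × r × (49650)²
r = 118000 / (1.118 × 10⁻⁵ × 2,465,122,500) = 118000 / 27560.07 ≈ 4.282 cm

≈ 4.3 cm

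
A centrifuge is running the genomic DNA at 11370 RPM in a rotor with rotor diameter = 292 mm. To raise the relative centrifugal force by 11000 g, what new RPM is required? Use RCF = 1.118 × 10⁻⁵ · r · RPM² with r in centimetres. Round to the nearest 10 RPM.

14020 RPM

r = 292 mm / 2 = 146 mm = 14.6 cm
Current RCF = 1.118 × 10⁻⁵ × 14.6 × (11370)² = 1.118 × 10⁻⁵ × 14.6 × 129,276,900 ≈ 21,101.6 × g
Target RCF = 21,101.6 + 11,000 = 32,101.6 × g
N² = 32,101.6 / (16.3228 × 10⁻⁵) = 196,667,238
N ≈ √196,667,238 ≈ 14,023.8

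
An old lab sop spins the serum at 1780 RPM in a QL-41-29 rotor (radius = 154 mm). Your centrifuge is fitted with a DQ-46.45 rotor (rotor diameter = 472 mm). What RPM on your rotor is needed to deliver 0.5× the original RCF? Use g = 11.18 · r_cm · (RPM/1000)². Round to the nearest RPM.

Original rotor: r = 154 mm = 15.4 cm
RCF_original = 11.18 × 15.4 × (1.78)² = 11.18 × 15.4 × 3.1684 ≈ 545.5 × g
Target RCF = 0.5 × 545.5 ≈ 272.8 × g
Your rotor: r = 472 mm / 2 = 236 mm = 23.6 cm
272.8 = 11.18 × 23.6 × (N/1000)²
(N/1000)² = 272.8 / 263.848 = 1.033929
N = 1000 × √1.033929 ≈ 1,016.8

≈ 1017 RPM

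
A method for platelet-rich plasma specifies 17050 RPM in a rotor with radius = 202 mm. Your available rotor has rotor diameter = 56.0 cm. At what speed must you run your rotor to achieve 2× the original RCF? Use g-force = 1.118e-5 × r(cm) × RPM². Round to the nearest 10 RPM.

Original rotor: r = 202 mm = 20.2 cm
RCF_original = 1.118 × 10⁻⁵ × 20.2 × (17050)² = 1.118 × 10⁻⁵ × 20.2 × 290,702,500 ≈ 65,651.1 × g
Target RCF = 2 × 65,651.1 ≈ 131,302.2 × g
Your rotor: r = 56.0 / 2 = 28 cm
131,302.2 = 1.118 × 10⁻⁵ × 28 × N²
N² = 131,302.2 / (31.304 × 10⁻⁵) = 419,442,244
N ≈ √419,442,244 ≈ 20,480.3

20480 RPM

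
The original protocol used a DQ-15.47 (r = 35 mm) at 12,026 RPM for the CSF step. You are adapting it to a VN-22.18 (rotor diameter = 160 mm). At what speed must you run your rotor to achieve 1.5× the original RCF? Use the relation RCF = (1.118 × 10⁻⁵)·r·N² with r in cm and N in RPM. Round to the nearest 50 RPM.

Original rotor: r = 35 mm = 3.5 cm
RCF = 1.118 × 10⁻⁵ × r × N²
RCF_original = 1.118 × 10⁻⁵ × 3.5 × (12026)² = 1.118 × 10⁻⁵ × 3.5 × 144,624,676 ≈ 5,659.2 × g
Target RCF = 1.5 × 5,659.2 ≈ 8,488.8 × g
Your rotor: r = 160 mm / 2 = 80 mm = 8 cm
8,488.8 = 1.118 × 10⁻⁵ × 8 × N²
N² = 8,488.8 / (8.944 × 10⁻⁵) = 94,910,555
N ≈ √94,910,555 ≈ 9,742.2

≈ 9750 RPM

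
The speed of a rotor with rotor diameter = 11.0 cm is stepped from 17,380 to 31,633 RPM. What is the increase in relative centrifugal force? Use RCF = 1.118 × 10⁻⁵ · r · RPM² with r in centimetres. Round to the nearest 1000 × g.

≈ 43000 g

r = 11.0 / 2 = 5.5 cm
RCF₁ = 1.118 × 10⁻⁵ × 5.5 × (17380)² = 1.118 × 10⁻⁵ × 5.5 × 302,064,400 ≈ 18,573.9 × g
RCF₂ = 1.118 × 10⁻⁵ × 5.5 × (31633)² = 1.118 × 10⁻⁵ × 5.5 × 1,000,646,689 ≈ 61,529.8 × g
Increase = 61,529.8 − 18,573.9 = 42,955.9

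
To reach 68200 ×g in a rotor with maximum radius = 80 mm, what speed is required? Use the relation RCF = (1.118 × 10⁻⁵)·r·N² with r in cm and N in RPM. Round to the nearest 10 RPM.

r = 80 mm = 8.0 cm
RCF = 1.118 × 10⁻⁵ × r × N²
68,200 = 1.118 × 10⁻⁵ × 8 × N²
N² = 68,200 / (8.944 × 10⁻⁵) = 762,522,361
N ≈ √762,522,361 ≈ 27,613.8

≈ 27610 RPM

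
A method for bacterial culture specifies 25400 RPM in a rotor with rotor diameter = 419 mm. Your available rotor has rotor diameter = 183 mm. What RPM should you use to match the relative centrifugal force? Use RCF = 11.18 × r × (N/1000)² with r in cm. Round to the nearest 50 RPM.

≈ 38450 RPM

Original rotor: r = 419 mm / 2 = 209.5 mm = 20.95 cm
RCF = 11.18 × r × (N/1000)²
RCF_original = 11.18 × 20.95 × (25.4)² = 11.18 × 20.95 × 645.16 ≈ 151,110 × g
Your rotor: r = 183 mm / 2 = 91.5 mm = 9.15 cm
151,110 = 11.18 × 9.15 × (N/1000)²
(N/1000)² = 151,110 / 102.297 = 1477.169
N = 1000 × √1477.169 ≈ 38,434.0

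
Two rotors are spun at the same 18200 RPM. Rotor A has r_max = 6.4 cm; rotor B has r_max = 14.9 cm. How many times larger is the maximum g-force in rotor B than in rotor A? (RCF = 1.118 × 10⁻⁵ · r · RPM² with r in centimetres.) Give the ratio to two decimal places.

At fixed N, RCF ∝ r, so RCF_B/RCF_A = r_B/r_A = 14.9 / 6.4 = 2.3281.

2.33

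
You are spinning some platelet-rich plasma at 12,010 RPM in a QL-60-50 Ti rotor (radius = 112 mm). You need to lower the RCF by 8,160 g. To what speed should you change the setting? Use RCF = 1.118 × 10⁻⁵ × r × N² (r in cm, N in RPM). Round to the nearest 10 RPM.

r = 112 mm = 11.2 cm
Current RCF = 1.118 × 10⁻⁵ × 11.2 × (12010)² = 1.118 × 10⁻⁵ × 11.2 × 144,240,100 ≈ 18,061.2 × g
Target RCF = 18,061.2 − 8,160 = 9,901.2 × g
N² = 9,901.2 / (12.5216 × 10⁻⁵) = 79,072,962
N ≈ √79,072,962 ≈ 8,892.3

8890 RPM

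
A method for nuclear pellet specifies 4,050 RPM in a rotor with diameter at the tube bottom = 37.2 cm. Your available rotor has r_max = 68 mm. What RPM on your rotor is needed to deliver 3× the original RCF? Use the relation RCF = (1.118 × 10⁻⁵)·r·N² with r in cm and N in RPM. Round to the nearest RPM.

Original rotor: r = 37.2 / 2 = 18.6 cm
RCF_original = 1.118 × 10⁻⁵ × 18.6 × (4050)² = 1.118 × 10⁻⁵ × 18.6 × 16,402,500 ≈ 3,410.9 × g
Target RCF = 3 × 3,410.9 ≈ 10,232.7 × g
Your rotor: r = 68 mm = 6.8 cm
10,232.7 = 1.118 × 10⁻⁵ × 6.8 × N²
N² = 10,232.7 / (7.6024 × 10⁻⁵) = 134,598,285
N ≈ √134,598,285 ≈ 11,601.7

11602 RPM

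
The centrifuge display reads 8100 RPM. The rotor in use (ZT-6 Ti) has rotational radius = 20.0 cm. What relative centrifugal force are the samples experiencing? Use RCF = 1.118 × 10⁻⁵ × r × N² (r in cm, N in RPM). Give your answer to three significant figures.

RCF = 1.118 × 10⁻⁵ × 20 × (8100)² = 1.118 × 10⁻⁵ × 20 × 65,610,000 ≈ 14,670.4 × g

≈ 14700 × g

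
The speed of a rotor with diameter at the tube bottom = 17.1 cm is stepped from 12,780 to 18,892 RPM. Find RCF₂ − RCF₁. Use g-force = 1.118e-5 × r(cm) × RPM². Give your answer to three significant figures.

18500 x g

r = 17.1 / 2 = 8.55 cm
RCF₁ = 1.118 × 10⁻⁵ × 8.55 × (12780)² = 1.118 × 10⁻⁵ × 8.55 × 163,328,400 ≈ 15,612.4 × g
RCF₂ = 1.118 × 10⁻⁵ × 8.55 × (18892)² = 1.118 × 10⁻⁵ × 8.55 × 356,907,664 ≈ 34,116.4 × g
Increase = 34,116.4 − 15,612.4 = 18,504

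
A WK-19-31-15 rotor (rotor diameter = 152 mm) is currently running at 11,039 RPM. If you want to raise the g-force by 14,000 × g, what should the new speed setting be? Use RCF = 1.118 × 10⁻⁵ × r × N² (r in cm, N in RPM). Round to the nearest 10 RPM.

N₂ ≈ 16930 RPM

r = 152 mm / 2 = 76 mm = 7.6 cm
Current RCF = 1.118 × 10⁻⁵ × 7.6 × (11039)² = 1.118 × 10⁻⁵ × 7.6 × 121,859,521 ≈ 10,354.2 × g
Target RCF = 10,354.2 + 14,000 = 24,354.2 × g
N² = 24,354.2 / (8.4968 × 10⁻⁵) = 286,627,907
N ≈ √286,627,907 ≈ 16,930.1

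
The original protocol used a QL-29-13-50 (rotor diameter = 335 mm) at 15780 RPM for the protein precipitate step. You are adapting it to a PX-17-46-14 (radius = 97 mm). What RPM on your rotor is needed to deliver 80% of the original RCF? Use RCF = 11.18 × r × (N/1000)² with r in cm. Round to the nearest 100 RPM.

18500 RPM

Original rotor: r = 335 mm / 2 = 167.5 mm = 16.75 cm
RCF_original = 11.18 × 16.75 × (15.78)² = 11.18 × 16.75 × 249.0084 ≈ 46,630.6 × g
Target RCF = 0.8 × 46,630.6 ≈ 37,304.5 × g
Your rotor: r = 97 mm = 9.7 cm
37,304.5 = 11.18 × 9.7 × (N/1000)²
(N/1000)² = 37,304.5 / 108.446 = 343.9915
N = 1000 × √343.9915 ≈ 18,547.0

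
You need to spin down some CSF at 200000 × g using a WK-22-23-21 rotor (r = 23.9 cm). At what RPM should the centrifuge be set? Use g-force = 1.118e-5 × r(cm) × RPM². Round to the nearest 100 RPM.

≈ 27400 RPM

200,000 = 1.118 × 10⁻⁵ × 23.9 × N²
N² = 200,000 / (26.7202 × 10⁻⁵) = 748,497,391
N ≈ √748,497,391 ≈ 27,358.7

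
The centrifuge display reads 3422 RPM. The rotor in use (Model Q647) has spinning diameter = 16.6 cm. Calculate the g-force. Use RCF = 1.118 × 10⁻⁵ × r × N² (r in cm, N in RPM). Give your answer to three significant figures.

RCF ≈ 1090 × g

r = 16.6 / 2 = 8.3 cm
RCF = 1.118 × 10⁻⁵ × 8.3 × (3422)² = 1.118 × 10⁻⁵ × 8.3 × 11,710,084 ≈ 1,086.6 × g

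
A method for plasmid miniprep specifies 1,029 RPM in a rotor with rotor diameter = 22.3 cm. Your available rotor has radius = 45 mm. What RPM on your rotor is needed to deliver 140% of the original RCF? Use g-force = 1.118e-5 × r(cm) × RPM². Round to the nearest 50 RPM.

Original rotor: r = 22.3 / 2 = 11.15 cm
RCF_original = 1.118 × 10⁻⁵ × 11.15 × (1029)² = 1.118 × 10⁻⁵ × 11.15 × 1,058,841 ≈ 132 × g
Target RCF = 1.4 × 132 ≈ 184.8 × g
Your rotor: r = 45 mm = 4.5 cm
184.8 = 1.118 × 10⁻⁵ × 4.5 × N²
N² = 184.8 / (5.031 × 10⁻⁵) = 3,673,226
N ≈ √3,673,226 ≈ 1,916.6

1900 RPM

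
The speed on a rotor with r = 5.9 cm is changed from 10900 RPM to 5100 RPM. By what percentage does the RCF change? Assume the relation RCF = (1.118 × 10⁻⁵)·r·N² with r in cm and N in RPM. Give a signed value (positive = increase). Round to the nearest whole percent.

RCF ∝ N², so the ratio is (5100/10900)² = (0.467890)² = 0.2189.
Change = 0.2189 − 1 = -0.7811 → -78.1%.

-78%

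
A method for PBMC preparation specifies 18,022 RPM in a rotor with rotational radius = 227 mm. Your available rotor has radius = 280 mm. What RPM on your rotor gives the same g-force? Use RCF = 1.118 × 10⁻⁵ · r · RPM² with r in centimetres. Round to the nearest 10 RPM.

≈ 16230 RPM

Original rotor: r = 227 mm = 22.7 cm
RCF = 1.118 × 10⁻⁵ × r × N²
RCF_original = 1.118 × 10⁻⁵ × 22.7 × (18022)² = 1.118 × 10⁻⁵ × 22.7 × 324,792,484 ≈ 82,427.8 × g
Your rotor: r = 280 mm = 28.0 cm
82,427.8 = 1.118 × 10⁻⁵ × 28 × N²
N² = 82,427.8 / (31.304 × 10⁻⁵) = 263,313,953
N ≈ √263,313,953 ≈ 16,227.0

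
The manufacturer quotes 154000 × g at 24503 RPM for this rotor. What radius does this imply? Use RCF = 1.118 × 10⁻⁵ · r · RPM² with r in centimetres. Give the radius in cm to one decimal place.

RCF = 1.118 × 10⁻⁵ × r × N²
154000 = 1.118 × 10⁻⁵ × r × (24503)²
r = 154000 / (1.118 × 10⁻⁵ × 600,397,009) = 154000 / 6712.439 ≈ 22.942 cm

r ≈ 22.9 cm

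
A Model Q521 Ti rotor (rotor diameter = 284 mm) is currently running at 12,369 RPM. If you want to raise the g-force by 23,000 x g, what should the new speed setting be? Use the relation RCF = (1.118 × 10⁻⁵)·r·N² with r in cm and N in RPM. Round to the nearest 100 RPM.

r = 284 mm / 2 = 142 mm = 14.2 cm
Current RCF = 1.118 × 10⁻⁵ × 14.2 × (12369)² = 1.118 × 10⁻⁵ × 14.2 × 152,992,161 ≈ 24,288.4 × g
Target RCF = 24,288.4 + 23,000 = 47,288.4 × g
N² = 47,288.4 / (15.8756 × 10⁻⁵) = 297,868,427
N ≈ √297,868,427 ≈ 17,258.9

N₂ ≈ 17300 RPM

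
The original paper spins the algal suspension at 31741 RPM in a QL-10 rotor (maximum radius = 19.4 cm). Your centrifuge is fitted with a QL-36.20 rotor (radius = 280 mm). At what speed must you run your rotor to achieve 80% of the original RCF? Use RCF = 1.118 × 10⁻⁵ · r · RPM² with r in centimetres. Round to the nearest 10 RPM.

RCF = 1.118 × 10⁻⁵ × r × N²
RCF_original = 1.118 × 10⁻⁵ × 19.4 × (31741)² = 1.118 × 10⁻⁵ × 19.4 × 1,007,491,081 ≈ 218,516.8 × g
Target RCF = 0.8 × 218,516.8 ≈ 174,813.4 × g
Your rotor: r = 280 mm = 28.0 cm
174,813.4 = 1.118 × 10⁻⁵ × 28 × N²
N² = 174,813.4 / (31.304 × 10⁻⁵) = 558,437,899
N ≈ √558,437,899 ≈ 23,631.3

23630 RPM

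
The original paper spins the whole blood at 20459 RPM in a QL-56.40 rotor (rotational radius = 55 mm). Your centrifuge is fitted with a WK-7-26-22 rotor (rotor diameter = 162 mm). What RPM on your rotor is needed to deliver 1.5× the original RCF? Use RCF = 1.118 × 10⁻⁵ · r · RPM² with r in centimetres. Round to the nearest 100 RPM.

≈ 20600 RPM

Original rotor: r = 55 mm = 5.5 cm
RCF_original = 1.118 × 10⁻⁵ × 5.5 × (20459)² = 1.118 × 10⁻⁵ × 5.5 × 418,570,681 ≈ 25,737.9 × g
Target RCF = 1.5 × 25,737.9 ≈ 38,606.9 × g
Your rotor: r = 162 mm / 2 = 81 mm = 8.1 cm
38,606.9 = 1.118 × 10⁻⁵ × 8.1 × N²
N² = 38,606.9 / (9.0558 × 10⁻⁵) = 426,322,357
N ≈ √426,322,357 ≈ 20,647.6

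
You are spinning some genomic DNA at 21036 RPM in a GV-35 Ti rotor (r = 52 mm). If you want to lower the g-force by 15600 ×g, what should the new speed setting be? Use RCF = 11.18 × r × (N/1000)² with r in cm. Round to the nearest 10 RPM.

13200 RPM

r = 52 mm = 5.2 cm
Current RCF = 11.18 × 5.2 × (21.036)² = 11.18 × 5.2 × 442.513296 ≈ 25,726 × g
Target RCF = 25,726 − 15,600 = 10,126 × g
(N/1000)² = 10,126 / 58.136 = 174.1778
N = 1000 × √174.1778 ≈ 13,197.6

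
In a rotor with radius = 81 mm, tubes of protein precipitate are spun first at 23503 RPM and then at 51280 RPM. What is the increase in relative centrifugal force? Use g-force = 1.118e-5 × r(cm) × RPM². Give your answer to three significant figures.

r = 81 mm = 8.1 cm
RCF₁ = 1.118 × 10⁻⁵ × 8.1 × (23503)² = 1.118 × 10⁻⁵ × 8.1 × 552,391,009 ≈ 50,023.4 × g
RCF₂ = 1.118 × 10⁻⁵ × 8.1 × (51280)² = 1.118 × 10⁻⁵ × 8.1 × 2,629,638,400 ≈ 238,134.8 × g
Increase = 238,134.8 − 50,023.4 = 188,111.4

188000 ×g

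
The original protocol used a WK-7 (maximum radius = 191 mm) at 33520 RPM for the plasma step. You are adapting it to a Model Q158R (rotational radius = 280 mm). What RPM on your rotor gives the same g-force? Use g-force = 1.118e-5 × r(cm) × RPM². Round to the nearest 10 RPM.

27680 RPM

Original rotor: r = 191 mm = 19.1 cm
RCF_original = 1.118 × 10⁻⁵ × 19.1 × (33520)² = 1.118 × 10⁻⁵ × 19.1 × 1,123,590,400 ≈ 239,929.2 × g
Your rotor: r = 280 mm = 28.0 cm
239,929.2 = 1.118 × 10⁻⁵ × 28 × N²
N² = 239,929.2 / (31.304 × 10⁻⁵) = 766,449,016
N ≈ √766,449,016 ≈ 27,684.8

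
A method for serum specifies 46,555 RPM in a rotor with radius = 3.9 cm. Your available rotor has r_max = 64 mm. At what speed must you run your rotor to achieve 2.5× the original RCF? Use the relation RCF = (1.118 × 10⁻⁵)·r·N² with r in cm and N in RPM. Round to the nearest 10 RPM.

57460 RPM

RCF_original = 1.118 × 10⁻⁵ × 3.9 × (46555)² = 1.118 × 10⁻⁵ × 3.9 × 2,167,368,025 ≈ 94,501.6 × g
Target RCF = 2.5 × 94,501.6 ≈ 236,254 × g
Your rotor: r = 64 mm = 6.4 cm
236,254 = 1.118 × 10⁻⁵ × 6.4 × N²
N² = 236,254 / (7.1552 × 10⁻⁵) = 3,301,850,403
N ≈ √3,301,850,403 ≈ 57,461.7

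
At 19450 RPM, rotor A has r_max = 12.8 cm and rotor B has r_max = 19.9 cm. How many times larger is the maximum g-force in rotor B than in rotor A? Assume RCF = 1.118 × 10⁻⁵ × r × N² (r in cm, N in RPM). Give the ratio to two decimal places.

At fixed N, RCF ∝ r, so RCF_B/RCF_A = r_B/r_A = 19.9 / 12.8 = 1.5547.

1.55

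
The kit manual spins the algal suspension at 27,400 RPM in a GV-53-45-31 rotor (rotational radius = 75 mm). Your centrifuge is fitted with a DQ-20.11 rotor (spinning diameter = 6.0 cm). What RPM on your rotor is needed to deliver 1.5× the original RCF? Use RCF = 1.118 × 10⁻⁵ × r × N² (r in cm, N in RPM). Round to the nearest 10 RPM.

Original rotor: r = 75 mm = 7.5 cm
RCF = 1.118 × 10⁻⁵ × r × N²
RCF_original = 1.118 × 10⁻⁵ × 7.5 × (27400)² = 1.118 × 10⁻⁵ × 7.5 × 750,760,000 ≈ 62,951.2 × g
Target RCF = 1.5 × 62,951.2 ≈ 94,426.8 × g
Your rotor: r = 6.0 / 2 = 3 cm
94,426.8 = 1.118 × 10⁻⁵ × 3 × N²
N² = 94,426.8 / (3.354 × 10⁻⁵) = 2,815,348,837
N ≈ √2,815,348,837 ≈ 53,059.9

≈ 53060 RPM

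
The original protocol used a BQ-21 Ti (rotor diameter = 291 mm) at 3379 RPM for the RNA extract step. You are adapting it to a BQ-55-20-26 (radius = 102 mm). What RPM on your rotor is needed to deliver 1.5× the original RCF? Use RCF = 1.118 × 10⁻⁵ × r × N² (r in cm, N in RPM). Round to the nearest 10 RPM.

≈ 4940 RPM

Original rotor: r = 291 mm / 2 = 145.5 mm = 14.55 cm
RCF_original = 1.118 × 10⁻⁵ × 14.55 × (3379)² = 1.118 × 10⁻⁵ × 14.55 × 11,417,641 ≈ 1,857.3 × g
Target RCF = 1.5 × 1,857.3 ≈ 2,785.9 × g
Your rotor: r = 102 mm = 10.2 cm
2,785.9 = 1.118 × 10⁻⁵ × 10.2 × N²
N² = 2,785.9 / (11.4036 × 10⁻⁵) = 24,430,005
N ≈ √24,430,005 ≈ 4,942.7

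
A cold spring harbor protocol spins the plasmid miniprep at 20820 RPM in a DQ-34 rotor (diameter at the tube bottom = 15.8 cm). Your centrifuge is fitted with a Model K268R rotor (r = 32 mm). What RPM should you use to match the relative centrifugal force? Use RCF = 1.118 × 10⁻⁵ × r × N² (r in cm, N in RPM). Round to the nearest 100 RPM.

Original rotor: r = 15.8 / 2 = 7.9 cm
RCF_original = 1.118 × 10⁻⁵ × 7.9 × (20820)² = 1.118 × 10⁻⁵ × 7.9 × 433,472,400 ≈ 38,285.1 × g
Your rotor: r = 32 mm = 3.2 cm
38,285.1 = 1.118 × 10⁻⁵ × 3.2 × N²
N² = 38,285.1 / (3.5776 × 10⁻⁵) = 1,070,133,609
N ≈ √1,070,133,609 ≈ 32,712.9

≈ 32700 RPM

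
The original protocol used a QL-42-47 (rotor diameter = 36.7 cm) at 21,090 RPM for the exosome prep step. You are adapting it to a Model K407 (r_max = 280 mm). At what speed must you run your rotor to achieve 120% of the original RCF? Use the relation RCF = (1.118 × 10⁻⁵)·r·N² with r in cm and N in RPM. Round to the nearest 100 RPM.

Original rotor: r = 36.7 / 2 = 18.35 cm
RCF_original = 1.118 × 10⁻⁵ × 18.35 × (21090)² = 1.118 × 10⁻⁵ × 18.35 × 444,788,100 ≈ 91,249.6 × g
Target RCF = 1.2 × 91,249.6 ≈ 109,499.5 × g
Your rotor: r = 280 mm = 28.0 cm
109,499.5 = 1.118 × 10⁻⁵ × 28 × N²
N² = 109,499.5 / (31.304 × 10⁻⁵) = 349,793,956
N ≈ √349,793,956 ≈ 18,702.8

≈ 18700 RPM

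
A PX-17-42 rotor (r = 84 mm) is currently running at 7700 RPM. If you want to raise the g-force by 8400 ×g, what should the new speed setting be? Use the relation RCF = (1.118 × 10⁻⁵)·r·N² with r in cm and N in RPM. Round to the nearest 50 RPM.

N₂ ≈ 12200 RPM

r = 84 mm = 8.4 cm
Current RCF = 1.118 × 10⁻⁵ × 8.4 × (7700)² = 1.118 × 10⁻⁵ × 8.4 × 59,290,000 ≈ 5,568 × g
Target RCF = 5,568 + 8,400 = 13,968 × g
N² = 13,968 / (9.3912 × 10⁻⁵) = 148,734,986
N ≈ √148,734,986 ≈ 12,195.7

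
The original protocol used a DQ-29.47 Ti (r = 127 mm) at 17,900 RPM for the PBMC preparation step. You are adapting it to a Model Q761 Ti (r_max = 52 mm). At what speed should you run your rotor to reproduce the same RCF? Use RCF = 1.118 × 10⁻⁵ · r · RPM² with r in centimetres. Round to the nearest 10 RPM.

27970 RPM

Original rotor: r = 127 mm = 12.7 cm
RCF_original = 1.118 × 10⁻⁵ × 12.7 × (17900)² = 1.118 × 10⁻⁵ × 12.7 × 320,410,000 ≈ 45,493.7 × g
Your rotor: r = 52 mm = 5.2 cm
45,493.7 = 1.118 × 10⁻⁵ × 5.2 × N²
N² = 45,493.7 / (5.8136 × 10⁻⁵) = 782,539,218
N ≈ √782,539,218 ≈ 27,973.9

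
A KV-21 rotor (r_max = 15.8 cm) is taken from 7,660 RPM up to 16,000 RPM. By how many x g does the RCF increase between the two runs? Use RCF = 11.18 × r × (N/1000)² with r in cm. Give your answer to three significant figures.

34900 x g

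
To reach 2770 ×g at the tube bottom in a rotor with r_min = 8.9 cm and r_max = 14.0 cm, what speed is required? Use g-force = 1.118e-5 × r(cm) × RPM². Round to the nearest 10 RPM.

4210 RPM

Use r_max = 14.0 cm.
RCF = 1.118 × 10⁻⁵ × r × N²
2,770 = 1.118 × 10⁻⁵ × 14 × N²
N² = 2,770 / (15.652 × 10⁻⁵) = 17,697,419
N ≈ √17,697,419 ≈ 4,206.8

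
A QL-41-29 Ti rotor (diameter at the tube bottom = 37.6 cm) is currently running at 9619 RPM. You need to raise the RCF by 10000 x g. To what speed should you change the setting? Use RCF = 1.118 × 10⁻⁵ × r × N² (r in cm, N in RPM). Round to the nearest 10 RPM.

r = 37.6 / 2 = 18.8 cm
Current RCF = 1.118 × 10⁻⁵ × 18.8 × (9619)² = 1.118 × 10⁻⁵ × 18.8 × 92,525,161 ≈ 19,447.3 × g
Target RCF = 19,447.3 + 10,000 = 29,447.3 × g
N² = 29,447.3 / (21.0184 × 10⁻⁵) = 140,102,482
N ≈ √140,102,482 ≈ 11,836.5

11840 RPM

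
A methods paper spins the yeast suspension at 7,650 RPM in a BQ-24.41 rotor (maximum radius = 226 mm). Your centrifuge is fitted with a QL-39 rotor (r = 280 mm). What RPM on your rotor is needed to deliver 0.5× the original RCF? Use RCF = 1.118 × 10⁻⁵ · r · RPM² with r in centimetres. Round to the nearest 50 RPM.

Original rotor: r = 226 mm = 22.6 cm
RCF_original = 1.118 × 10⁻⁵ × 22.6 × (7650)² = 1.118 × 10⁻⁵ × 22.6 × 58,522,500 ≈ 14,786.8 × g
Target RCF = 0.5 × 14,786.8 ≈ 7,393.4 × g
Your rotor: r = 280 mm = 28.0 cm
7,393.4 = 1.118 × 10⁻⁵ × 28 × N²
N² = 7,393.4 / (31.304 × 10⁻⁵) = 23,618,068
N ≈ √23,618,068 ≈ 4,859.8

≈ 4850 RPM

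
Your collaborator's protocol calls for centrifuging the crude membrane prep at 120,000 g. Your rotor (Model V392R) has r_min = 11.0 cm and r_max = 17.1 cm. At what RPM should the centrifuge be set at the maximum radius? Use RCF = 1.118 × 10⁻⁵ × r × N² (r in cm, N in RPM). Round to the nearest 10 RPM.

25050 RPM

Use r_max = 17.1 cm.
RCF = 1.118 × 10⁻⁵ × r × N²
120,000 = 1.118 × 10⁻⁵ × 17.1 × N²
N² = 120,000 / (19.1178 × 10⁻⁵) = 627,687,286
N ≈ √627,687,286 ≈ 25,053.7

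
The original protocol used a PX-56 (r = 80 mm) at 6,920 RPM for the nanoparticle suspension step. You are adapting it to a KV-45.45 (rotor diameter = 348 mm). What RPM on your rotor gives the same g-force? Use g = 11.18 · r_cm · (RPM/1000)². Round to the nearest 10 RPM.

Original rotor: r = 80 mm = 8.0 cm
RCF_original = 11.18 × 8 × (6.92)² = 11.18 × 8 × 47.8864 ≈ 4,283 × g
Your rotor: r = 348 mm / 2 = 174 mm = 17.4 cm
4,283 = 11.18 × 17.4 × (N/1000)²
(N/1000)² = 4,283 / 194.532 = 22.01694
N = 1000 × √22.01694 ≈ 4,692.2

≈ 4690 RPM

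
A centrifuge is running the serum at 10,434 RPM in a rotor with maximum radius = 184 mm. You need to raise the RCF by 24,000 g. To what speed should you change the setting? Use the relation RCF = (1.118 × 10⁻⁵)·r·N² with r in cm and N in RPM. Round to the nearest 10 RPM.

≈ 15020 RPM

r = 184 mm = 18.4 cm
Current RCF = 1.118 × 10⁻⁵ × 18.4 × (10434)² = 1.118 × 10⁻⁵ × 18.4 × 108,868,356 ≈ 22,395.5 × g
Target RCF = 22,395.5 + 24,000 = 46,395.5 × g
N² = 46,395.5 / (20.5712 × 10⁻⁵) = 225,536,187
N ≈ √225,536,187 ≈ 15,017.9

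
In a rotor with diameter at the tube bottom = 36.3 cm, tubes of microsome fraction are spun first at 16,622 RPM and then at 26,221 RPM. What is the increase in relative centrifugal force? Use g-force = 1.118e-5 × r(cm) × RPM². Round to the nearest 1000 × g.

83000 ×g

r = 36.3 / 2 = 18.15 cm
RCF₁ = 1.118 × 10⁻⁵ × 18.15 × (16622)² = 1.118 × 10⁻⁵ × 18.15 × 276,290,884 ≈ 56,064.1 × g
RCF₂ = 1.118 × 10⁻⁵ × 18.15 × (26221)² = 1.118 × 10⁻⁵ × 18.15 × 687,540,841 ≈ 139,513.7 × g
Increase = 139,513.7 − 56,064.1 = 83,449.6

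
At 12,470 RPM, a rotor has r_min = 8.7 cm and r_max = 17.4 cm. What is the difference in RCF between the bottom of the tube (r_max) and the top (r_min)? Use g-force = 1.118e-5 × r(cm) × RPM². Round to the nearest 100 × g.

ΔRCF = 1.118 × 10⁻⁵ × (r_max − r_min) × N² = 1.118 × 10⁻⁵ × 8.7 × 155,500,900 ≈ 15,125

15100 x g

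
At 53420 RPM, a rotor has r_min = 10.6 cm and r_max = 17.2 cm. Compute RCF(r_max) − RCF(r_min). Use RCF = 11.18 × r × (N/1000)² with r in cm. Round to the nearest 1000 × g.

≈ 211000 x g

RCF_max = 11.18 × 17.2 × (53.42)² = 11.18 × 17.2 × 2,853.6964 ≈ 548,754.4 × g
RCF_min = 11.18 × 10.6 × (53.42)² = 11.18 × 10.6 × 2,853.6964 ≈ 338,185.9 × g
ΔRCF = 548,754.4 − 338,185.9 = 210,568.5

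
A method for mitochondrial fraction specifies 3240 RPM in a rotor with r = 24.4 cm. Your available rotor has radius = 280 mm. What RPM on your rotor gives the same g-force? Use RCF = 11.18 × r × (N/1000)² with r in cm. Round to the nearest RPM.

RCF = 11.18 × r × (N/1000)²
RCF_original = 11.18 × 24.4 × (3.24)² = 11.18 × 24.4 × 10.4976 ≈ 2,863.7 × g
Your rotor: r = 280 mm = 28.0 cm
2,863.7 = 11.18 × 28 × (N/1000)²
(N/1000)² = 2,863.7 / 313.04 = 9.148032
N = 1000 × √9.148032 ≈ 3,024.6

3025 RPM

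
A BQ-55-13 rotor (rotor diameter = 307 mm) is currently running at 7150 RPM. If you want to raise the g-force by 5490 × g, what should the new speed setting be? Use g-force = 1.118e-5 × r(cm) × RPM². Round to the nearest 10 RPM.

9120 RPM

r = 307 mm / 2 = 153.5 mm = 15.35 cm
Current RCF = 1.118 × 10⁻⁵ × 15.35 × (7150)² = 1.118 × 10⁻⁵ × 15.35 × 51,122,500 ≈ 8,773.3 × g
Target RCF = 8,773.3 + 5,490 = 14,263.3 × g
N² = 14,263.3 / (17.1613 × 10⁻⁵) = 83,113,167
N ≈ √83,113,167 ≈ 9,116.6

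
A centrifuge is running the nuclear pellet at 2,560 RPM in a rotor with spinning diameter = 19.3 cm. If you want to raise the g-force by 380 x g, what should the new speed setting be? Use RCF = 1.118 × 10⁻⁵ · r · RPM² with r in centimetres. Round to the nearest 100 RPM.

r = 19.3 / 2 = 9.65 cm
Current RCF = 1.118 × 10⁻⁵ × 9.65 × (2560)² = 1.118 × 10⁻⁵ × 9.65 × 6,553,600 ≈ 707 × g
Target RCF = 707 + 380 = 1,087 × g
N² = 1,087 / (10.7887 × 10⁻⁵) = 10,075,357
N ≈ √10,075,357 ≈ 3,174.2

N₂ ≈ 3200 RPM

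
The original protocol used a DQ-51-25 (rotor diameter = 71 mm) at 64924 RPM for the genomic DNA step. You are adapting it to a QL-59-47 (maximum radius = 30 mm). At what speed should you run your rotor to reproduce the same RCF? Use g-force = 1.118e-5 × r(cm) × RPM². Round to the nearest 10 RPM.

Original rotor: r = 71 mm / 2 = 35.5 mm = 3.55 cm
RCF = 1.118 × 10⁻⁵ × r × N²
RCF_original = 1.118 × 10⁻⁵ × 3.55 × (64924)² = 1.118 × 10⁻⁵ × 3.55 × 4,215,125,776 ≈ 167,294.1 × g
Your rotor: r = 30 mm = 3.0 cm
167,294.1 = 1.118 × 10⁻⁵ × 3 × N²
N² = 167,294.1 / (3.354 × 10⁻⁵) = 4,987,898,032
N ≈ √4,987,898,032 ≈ 70,625.1

≈ 70630 RPM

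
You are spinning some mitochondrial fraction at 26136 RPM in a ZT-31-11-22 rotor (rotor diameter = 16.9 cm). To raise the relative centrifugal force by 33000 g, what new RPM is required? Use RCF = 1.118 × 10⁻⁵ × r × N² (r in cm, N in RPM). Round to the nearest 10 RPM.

≈ 32130 RPM

r = 16.9 / 2 = 8.45 cm
Current RCF = 1.118 × 10⁻⁵ × 8.45 × (26136)² = 1.118 × 10⁻⁵ × 8.45 × 683,090,496 ≈ 64,532.2 × g
Target RCF = 64,532.2 + 33,000 = 97,532.2 × g
N² = 97,532.2 / (9.4471 × 10⁻⁵) = 1,032,403,595
N ≈ √1,032,403,595 ≈ 32,131.0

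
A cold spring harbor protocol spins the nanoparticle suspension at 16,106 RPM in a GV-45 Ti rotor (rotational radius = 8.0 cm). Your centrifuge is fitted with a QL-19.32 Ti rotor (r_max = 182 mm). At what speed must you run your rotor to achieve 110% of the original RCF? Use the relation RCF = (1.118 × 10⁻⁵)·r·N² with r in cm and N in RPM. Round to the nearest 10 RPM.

RCF_original = 1.118 × 10⁻⁵ × 8 × (16106)² = 1.118 × 10⁻⁵ × 8 × 259,403,236 ≈ 23,201 × g
Target RCF = 1.1 × 23,201 ≈ 25,521.1 × g
Your rotor: r = 182 mm = 18.2 cm
25,521.1 = 1.118 × 10⁻⁵ × 18.2 × N²
N² = 25,521.1 / (20.3476 × 10⁻⁵) = 125,425,603
N ≈ √125,425,603 ≈ 11,199.4

11200 RPM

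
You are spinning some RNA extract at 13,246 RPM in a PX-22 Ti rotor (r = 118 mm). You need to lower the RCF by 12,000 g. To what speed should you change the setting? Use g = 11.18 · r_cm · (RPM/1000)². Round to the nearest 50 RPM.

N₂ ≈ 9200 RPM

r = 118 mm = 11.8 cm
Current RCF = 11.18 × 11.8 × (13.246)² = 11.18 × 11.8 × 175.456516 ≈ 23,146.9 × g
Target RCF = 23,146.9 − 12,000 = 11,146.9 × g
(N/1000)² = 11,146.9 / 131.924 = 84.49486
N = 1000 × √84.49486 ≈ 9,192.1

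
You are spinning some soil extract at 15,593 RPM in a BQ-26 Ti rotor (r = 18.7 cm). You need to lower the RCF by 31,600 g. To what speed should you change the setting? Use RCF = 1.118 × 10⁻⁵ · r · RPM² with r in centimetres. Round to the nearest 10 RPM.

≈ 9590 RPM

Current RCF = 1.118 × 10⁻⁵ × 18.7 × (15593)² = 1.118 × 10⁻⁵ × 18.7 × 243,141,649 ≈ 50,832.7 × g
Target RCF = 50,832.7 − 31,600 = 19,232.7 × g
N² = 19,232.7 / (20.9066 × 10⁻⁵) = 91,993,437
N ≈ √91,993,437 ≈ 9,591.3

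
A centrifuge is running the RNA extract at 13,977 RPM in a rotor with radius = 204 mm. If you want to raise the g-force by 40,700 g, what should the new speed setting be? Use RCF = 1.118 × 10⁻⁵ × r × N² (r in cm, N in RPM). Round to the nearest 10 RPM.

≈ 19330 RPM

r = 204 mm = 20.4 cm
Current RCF = 1.118 × 10⁻⁵ × 20.4 × (13977)² = 1.118 × 10⁻⁵ × 20.4 × 195,356,529 ≈ 44,555.4 × g
Target RCF = 44,555.4 + 40,700 = 85,255.4 × g
N² = 85,255.4 / (22.8072 × 10⁻⁵) = 373,809,148
N ≈ √373,809,148 ≈ 19,334.1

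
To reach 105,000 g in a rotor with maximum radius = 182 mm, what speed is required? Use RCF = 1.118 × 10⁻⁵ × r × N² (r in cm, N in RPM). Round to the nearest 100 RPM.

N ≈ 22700 RPM

r = 182 mm = 18.2 cm
105,000 = 1.118 × 10⁻⁵ × 18.2 × N²
N² = 105,000 / (20.3476 × 10⁻⁵) = 516,031,375
N ≈ √516,031,375 ≈ 22,716.3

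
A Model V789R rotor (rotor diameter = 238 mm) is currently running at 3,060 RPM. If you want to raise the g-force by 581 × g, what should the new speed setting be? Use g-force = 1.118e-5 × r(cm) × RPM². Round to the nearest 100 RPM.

r = 238 mm / 2 = 119 mm = 11.9 cm
Current RCF = 1.118 × 10⁻⁵ × 11.9 × (3060)² = 1.118 × 10⁻⁵ × 11.9 × 9,363,600 ≈ 1,245.8 × g
Target RCF = 1,245.8 + 581 = 1,826.8 × g
N² = 1,826.8 / (13.3042 × 10⁻⁵) = 13,731,002
N ≈ √13,731,002 ≈ 3,705.5

N₂ ≈ 3700 RPM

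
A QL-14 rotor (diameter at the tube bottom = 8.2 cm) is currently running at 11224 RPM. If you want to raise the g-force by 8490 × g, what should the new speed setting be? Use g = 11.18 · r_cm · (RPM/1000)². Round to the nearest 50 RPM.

r = 8.2 / 2 = 4.1 cm
Current RCF = 11.18 × 4.1 × (11.224)² = 11.18 × 4.1 × 125.978176 ≈ 5,774.6 × g
Target RCF = 5,774.6 + 8,490 = 14,264.6 × g
(N/1000)² = 14,264.6 / 45.838 = 311.196
N = 1000 × √311.196 ≈ 17,640.7

17650 RPM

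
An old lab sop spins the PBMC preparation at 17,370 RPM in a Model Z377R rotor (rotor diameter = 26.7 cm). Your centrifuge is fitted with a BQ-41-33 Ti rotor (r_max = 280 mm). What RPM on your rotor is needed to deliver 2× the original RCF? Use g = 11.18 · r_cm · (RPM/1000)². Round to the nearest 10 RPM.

16960 RPM

Original rotor: r = 26.7 / 2 = 13.35 cm
RCF_original = 11.18 × 13.35 × (17.37)² = 11.18 × 13.35 × 301.7169 ≈ 45,032.2 × g
Target RCF = 2 × 45,032.2 ≈ 90,064.4 × g
Your rotor: r = 280 mm = 28.0 cm
90,064.4 = 11.18 × 28 × (N/1000)²
(N/1000)² = 90,064.4 / 313.04 = 287.7089
N = 1000 × √287.7089 ≈ 16,962.0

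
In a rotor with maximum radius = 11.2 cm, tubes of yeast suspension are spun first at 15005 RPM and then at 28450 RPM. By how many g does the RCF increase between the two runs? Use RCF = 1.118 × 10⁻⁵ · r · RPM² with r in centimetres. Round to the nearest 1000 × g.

73000 g

RCF₁ = 1.118 × 10⁻⁵ × 11.2 × (15005)² = 1.118 × 10⁻⁵ × 11.2 × 225,150,025 ≈ 28,192.4 × g
RCF₂ = 1.118 × 10⁻⁵ × 11.2 × (28450)² = 1.118 × 10⁻⁵ × 11.2 × 809,402,500 ≈ 101,350.1 × g
Increase = 101,350.1 − 28,192.4 = 73,157.7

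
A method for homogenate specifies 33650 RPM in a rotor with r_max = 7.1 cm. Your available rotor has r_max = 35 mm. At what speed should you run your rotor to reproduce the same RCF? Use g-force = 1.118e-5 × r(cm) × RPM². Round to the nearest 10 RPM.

RCF = 1.118 × 10⁻⁵ × r × N²
RCF_original = 1.118 × 10⁻⁵ × 7.1 × (33650)² = 1.118 × 10⁻⁵ × 7.1 × 1,132,322,500 ≈ 89,881.5 × g
Your rotor: r = 35 mm = 3.5 cm
89,881.5 = 1.118 × 10⁻⁵ × 3.5 × N²
N² = 89,881.5 / (3.913 × 10⁻⁵) = 2,296,997,189
N ≈ √2,296,997,189 ≈ 47,927.0

47930 RPM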